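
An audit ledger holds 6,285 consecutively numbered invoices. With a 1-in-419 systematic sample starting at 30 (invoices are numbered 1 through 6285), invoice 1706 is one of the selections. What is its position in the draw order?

5

k = 419
position = (1706 − 30)/419 + 1 = 1676/419 + 1 = 4 + 1 = 5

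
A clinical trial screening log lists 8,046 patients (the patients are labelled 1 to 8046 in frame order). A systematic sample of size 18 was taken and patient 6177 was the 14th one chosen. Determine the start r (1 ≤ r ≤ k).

366

k = 8046/18 = 447
r = 6177 − (14−1)×447 = 6177 − 5811 = 366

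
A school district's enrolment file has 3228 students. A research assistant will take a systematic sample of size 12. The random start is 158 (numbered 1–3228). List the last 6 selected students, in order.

k = N/n = 3228/12 = 269
7th selection = 158 + 6×269 = 1772
8th: 1772 + 269 = 2041
9th: 2041 + 269 = 2310
10th: 2310 + 269 = 2579
11th: 2579 + 269 = 2848
12th: 2848 + 269 = 3117

1772, 2041, 2310, 2579, 2848, 3117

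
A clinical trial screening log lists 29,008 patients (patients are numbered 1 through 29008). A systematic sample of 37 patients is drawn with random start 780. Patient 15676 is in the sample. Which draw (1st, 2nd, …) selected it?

k = 29008/37 = 784
position = (15676 − 780)/784 + 1 = 14896/784 + 1 = 19 + 1 = 20

20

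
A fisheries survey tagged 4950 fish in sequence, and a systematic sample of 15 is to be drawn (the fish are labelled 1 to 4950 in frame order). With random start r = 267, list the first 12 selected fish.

k = N/n = 4950/15 = 330
fish 1: 267
fish 2: 267 + 330 = 597
fish 3: 597 + 330 = 927
fish 4: 927 + 330 = 1257
fish 5: 1257 + 330 = 1587
fish 6: 1587 + 330 = 1917
fish 7: 1917 + 330 = 2247
fish 8: 2247 + 330 = 2577
fish 9: 2577 + 330 = 2907
fish 10: 2907 + 330 = 3237
fish 11: 3237 + 330 = 3567
fish 12: 3567 + 330 = 3897

267, 597, 927, 1257, 1587, 1917, 2247, 2577, 2907, 3237, 3567, 3897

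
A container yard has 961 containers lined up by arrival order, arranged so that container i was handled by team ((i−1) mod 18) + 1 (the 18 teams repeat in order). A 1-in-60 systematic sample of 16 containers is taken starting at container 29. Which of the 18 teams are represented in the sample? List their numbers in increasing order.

Consecutive selections differ by k = 60, so their team numbers differ by 60 mod 18 = 6.
gcd(60, 18) = 6, so the sample visits 18/6 = 3 distinct residues mod 18.
Start 29 is team 11; the teams hit are 5, 11, 17.

5, 11, 17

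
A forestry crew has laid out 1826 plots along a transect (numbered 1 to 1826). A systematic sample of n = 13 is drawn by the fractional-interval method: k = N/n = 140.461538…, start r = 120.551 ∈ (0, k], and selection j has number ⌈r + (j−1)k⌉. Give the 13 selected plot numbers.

121, 262, 402, 542, 683, 823, 964, 1104, 1245, 1385, 1526, 1666, 1807

j=1: r + 0k = 120.551 → ⌈·⌉ = 121
j=2: r + 1k = 261.012538… → ⌈·⌉ = 262
j=3: r + 2k = 401.474076… → ⌈·⌉ = 402
j=4: r + 3k = 541.935615… → ⌈·⌉ = 542
j=5: r + 4k = 682.397153… → ⌈·⌉ = 683
j=6: r + 5k = 822.858692… → ⌈·⌉ = 823
j=7: r + 6k = 963.320230… → ⌈·⌉ = 964
j=8: r + 7k = 1103.781769… → ⌈·⌉ = 1104
j=9: r + 8k = 1244.243307… → ⌈·⌉ = 1245
j=10: r + 9k = 1384.704846… → ⌈·⌉ = 1385
j=11: r + 10k = 1525.166384… → ⌈·⌉ = 1526
j=12: r + 11k = 1665.627923… → ⌈·⌉ = 1666
j=13: r + 12k = 1806.089461… → ⌈·⌉ = 1807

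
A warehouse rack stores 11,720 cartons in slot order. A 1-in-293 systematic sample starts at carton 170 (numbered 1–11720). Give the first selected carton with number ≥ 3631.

3686

k = 293
Steps past start: ⌈(3631 − 170)/293⌉ = ⌈3461/293⌉ = 12
Selected carton: 170 + 12×293 = 3686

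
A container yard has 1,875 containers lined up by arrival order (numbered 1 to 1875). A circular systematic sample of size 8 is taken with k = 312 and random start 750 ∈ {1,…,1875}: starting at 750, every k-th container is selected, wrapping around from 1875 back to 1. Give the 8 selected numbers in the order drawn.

750, 1062, 1374, 1686, 123, 435, 747, 1059

Selection 1: 750
Selection 2: 750 + 312 = 1062
Selection 3: 1062 + 312 = 1374
Selection 4: 1374 + 312 = 1686
Selection 5: 1686 + 312 = 1998 → 1998 − 1875 = 123
Selection 6: 123 + 312 = 435
Selection 7: 435 + 312 = 747
Selection 8: 747 + 312 = 1059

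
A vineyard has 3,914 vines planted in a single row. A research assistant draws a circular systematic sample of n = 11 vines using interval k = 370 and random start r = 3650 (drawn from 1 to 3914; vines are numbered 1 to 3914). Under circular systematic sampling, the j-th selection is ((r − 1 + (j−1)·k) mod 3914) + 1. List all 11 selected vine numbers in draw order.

Selection 1: 3650
Selection 2: 3650 + 370 = 4020 → 4020 − 3914 = 106
Selection 3: 106 + 370 = 476
Selection 4: 476 + 370 = 846
Selection 5: 846 + 370 = 1216
Selection 6: 1216 + 370 = 1586
Selection 7: 1586 + 370 = 1956
Selection 8: 1956 + 370 = 2326
Selection 9: 2326 + 370 = 2696
Selection 10: 2696 + 370 = 3066
Selection 11: 3066 + 370 = 3436

3650, 106, 476, 846, 1216, 1586, 1956, 2326, 2696, 3066, 3436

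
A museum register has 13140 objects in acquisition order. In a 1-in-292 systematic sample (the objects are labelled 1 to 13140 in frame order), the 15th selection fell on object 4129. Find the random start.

k = 292
r = 4129 − (15−1)×292 = 4129 − 4088 = 41

41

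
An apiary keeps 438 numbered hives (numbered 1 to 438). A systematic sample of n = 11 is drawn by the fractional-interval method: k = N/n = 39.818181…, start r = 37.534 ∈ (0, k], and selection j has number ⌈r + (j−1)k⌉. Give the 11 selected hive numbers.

38, 78, 118, 157, 197, 237, 277, 317, 357, 396, 436

j=1: r + 0k = 37.534 → ⌈·⌉ = 38
j=2: r + 1k = 77.352181… → ⌈·⌉ = 78
j=3: r + 2k = 117.170363… → ⌈·⌉ = 118
j=4: r + 3k = 156.988545… → ⌈·⌉ = 157
j=5: r + 4k = 196.806727… → ⌈·⌉ = 197
j=6: r + 5k = 236.624909… → ⌈·⌉ = 237
j=7: r + 6k = 276.443090… → ⌈·⌉ = 277
j=8: r + 7k = 316.261272… → ⌈·⌉ = 317
j=9: r + 8k = 356.079454… → ⌈·⌉ = 357
j=10: r + 9k = 395.897636… → ⌈·⌉ = 396
j=11: r + 10k = 435.715818… → ⌈·⌉ = 436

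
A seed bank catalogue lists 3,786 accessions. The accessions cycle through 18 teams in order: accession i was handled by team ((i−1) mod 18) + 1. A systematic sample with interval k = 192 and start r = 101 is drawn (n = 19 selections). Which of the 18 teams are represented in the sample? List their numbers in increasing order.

5, 11, 17

Consecutive selections differ by k = 192, so their team numbers differ by 192 mod 18 = 12.
gcd(192, 18) = 6, so the sample visits 18/6 = 3 distinct residues mod 18.
Start 101 is team 11; the teams hit are 5, 11, 17.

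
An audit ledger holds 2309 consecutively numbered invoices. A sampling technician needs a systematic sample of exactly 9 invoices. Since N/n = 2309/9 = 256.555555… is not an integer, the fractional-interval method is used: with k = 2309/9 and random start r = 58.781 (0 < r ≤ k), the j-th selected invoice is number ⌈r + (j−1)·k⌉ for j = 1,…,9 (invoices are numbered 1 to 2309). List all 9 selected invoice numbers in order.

59, 316, 572, 829, 1086, 1342, 1599, 1855, 2112

j=1: r + 0k = 58.781 → ⌈·⌉ = 59
j=2: r + 1k = 315.336555… → ⌈·⌉ = 316
j=3: r + 2k = 571.892111… → ⌈·⌉ = 572
j=4: r + 3k = 828.447666… → ⌈·⌉ = 829
j=5: r + 4k = 1085.003222… → ⌈·⌉ = 1086
j=6: r + 5k = 1341.558777… → ⌈·⌉ = 1342
j=7: r + 6k = 1598.114333… → ⌈·⌉ = 1599
j=8: r + 7k = 1854.669888… → ⌈·⌉ = 1855
j=9: r + 8k = 2111.225444… → ⌈·⌉ = 2112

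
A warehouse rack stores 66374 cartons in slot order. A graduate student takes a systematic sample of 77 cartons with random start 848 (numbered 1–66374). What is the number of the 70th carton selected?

k = 66374/77 = 862
70th selection = r + (70−1)·k = 848 + 69×862 = 848 + 59478 = 60326

60326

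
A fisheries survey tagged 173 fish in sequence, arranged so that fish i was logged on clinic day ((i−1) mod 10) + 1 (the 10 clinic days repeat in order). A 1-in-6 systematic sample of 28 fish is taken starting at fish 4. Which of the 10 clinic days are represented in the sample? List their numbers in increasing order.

Consecutive selections differ by k = 6, so their clinic day numbers differ by 6 mod 10 = 6.
gcd(6, 10) = 2, so the sample visits 10/2 = 5 distinct residues mod 10.
Start 4 is clinic day 4; the clinic days hit are 2, 4, 6, 8, 10.

2, 4, 6, 8, 10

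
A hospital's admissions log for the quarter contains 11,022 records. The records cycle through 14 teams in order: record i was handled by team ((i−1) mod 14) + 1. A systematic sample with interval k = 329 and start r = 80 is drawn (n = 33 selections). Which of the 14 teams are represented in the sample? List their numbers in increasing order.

Consecutive selections differ by k = 329, so their team numbers differ by 329 mod 14 = 7.
gcd(329, 14) = 7, so the sample visits 14/7 = 2 distinct residues mod 14.
Start 80 is team 10; the teams hit are 3, 10.

3, 10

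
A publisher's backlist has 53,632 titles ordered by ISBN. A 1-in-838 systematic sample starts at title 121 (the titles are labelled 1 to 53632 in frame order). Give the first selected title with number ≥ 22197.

k = 838
Steps past start: ⌈(22197 − 121)/838⌉ = ⌈22076/838⌉ = 27
Selected title: 121 + 27×838 = 22747

22747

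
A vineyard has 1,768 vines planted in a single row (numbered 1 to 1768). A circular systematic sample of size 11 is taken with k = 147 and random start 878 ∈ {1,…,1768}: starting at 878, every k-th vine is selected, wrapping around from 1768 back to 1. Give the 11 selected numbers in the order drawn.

878, 1025, 1172, 1319, 1466, 1613, 1760, 139, 286, 433, 580

Selection 1: 878
Selection 2: 878 + 147 = 1025
Selection 3: 1025 + 147 = 1172
Selection 4: 1172 + 147 = 1319
Selection 5: 1319 + 147 = 1466
Selection 6: 1466 + 147 = 1613
Selection 7: 1613 + 147 = 1760
Selection 8: 1760 + 147 = 1907 → 1907 − 1768 = 139
Selection 9: 139 + 147 = 286
Selection 10: 286 + 147 = 433
Selection 11: 433 + 147 = 580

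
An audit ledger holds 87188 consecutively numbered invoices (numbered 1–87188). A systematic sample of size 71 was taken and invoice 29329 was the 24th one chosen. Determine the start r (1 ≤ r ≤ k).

1085

k = 87188/71 = 1228
r = 29329 − (24−1)×1228 = 29329 − 28244 = 1085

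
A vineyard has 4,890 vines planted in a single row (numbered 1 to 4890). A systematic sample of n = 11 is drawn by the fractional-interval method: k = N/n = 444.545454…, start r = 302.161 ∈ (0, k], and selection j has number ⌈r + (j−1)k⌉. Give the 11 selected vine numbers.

j=1: r + 0k = 302.161 → ⌈·⌉ = 303
j=2: r + 1k = 746.706454… → ⌈·⌉ = 747
j=3: r + 2k = 1191.251909… → ⌈·⌉ = 1192
j=4: r + 3k = 1635.797363… → ⌈·⌉ = 1636
j=5: r + 4k = 2080.342818… → ⌈·⌉ = 2081
j=6: r + 5k = 2524.888272… → ⌈·⌉ = 2525
j=7: r + 6k = 2969.433727… → ⌈·⌉ = 2970
j=8: r + 7k = 3413.979181… → ⌈·⌉ = 3414
j=9: r + 8k = 3858.524636… → ⌈·⌉ = 3859
j=10: r + 9k = 4303.070090… → ⌈·⌉ = 4304
j=11: r + 10k = 4747.615545… → ⌈·⌉ = 4748

303, 747, 1192, 1636, 2081, 2525, 2970, 3414, 3859, 4304, 4748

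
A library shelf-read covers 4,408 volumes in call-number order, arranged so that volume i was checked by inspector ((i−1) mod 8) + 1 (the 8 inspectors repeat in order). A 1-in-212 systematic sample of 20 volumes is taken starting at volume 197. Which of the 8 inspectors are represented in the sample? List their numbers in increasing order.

Consecutive selections differ by k = 212, so their inspector numbers differ by 212 mod 8 = 4.
gcd(212, 8) = 4, so the sample visits 8/4 = 2 distinct residues mod 8.
Start 197 is inspector 5; the inspectors hit are 1, 5.

1, 5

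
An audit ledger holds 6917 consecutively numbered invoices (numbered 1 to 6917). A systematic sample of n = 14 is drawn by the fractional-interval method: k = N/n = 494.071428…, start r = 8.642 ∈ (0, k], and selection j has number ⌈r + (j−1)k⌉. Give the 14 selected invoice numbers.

9, 503, 997, 1491, 1985, 2479, 2974, 3468, 3962, 4456, 4950, 5444, 5938, 6432

j=1: r + 0k = 8.642 → ⌈·⌉ = 9
j=2: r + 1k = 502.713428… → ⌈·⌉ = 503
j=3: r + 2k = 996.784857… → ⌈·⌉ = 997
j=4: r + 3k = 1490.856285… → ⌈·⌉ = 1491
j=5: r + 4k = 1984.927714… → ⌈·⌉ = 1985
j=6: r + 5k = 2478.999142… → ⌈·⌉ = 2479
j=7: r + 6k = 2973.070571… → ⌈·⌉ = 2974
j=8: r + 7k = 3467.142 → ⌈·⌉ = 3468
j=9: r + 8k = 3961.213428… → ⌈·⌉ = 3962
j=10: r + 9k = 4455.284857… → ⌈·⌉ = 4456
j=11: r + 10k = 4949.356285… → ⌈·⌉ = 4950
j=12: r + 11k = 5443.427714… → ⌈·⌉ = 5444
j=13: r + 12k = 5937.499142… → ⌈·⌉ = 5938
j=14: r + 13k = 6431.570571… → ⌈·⌉ = 6432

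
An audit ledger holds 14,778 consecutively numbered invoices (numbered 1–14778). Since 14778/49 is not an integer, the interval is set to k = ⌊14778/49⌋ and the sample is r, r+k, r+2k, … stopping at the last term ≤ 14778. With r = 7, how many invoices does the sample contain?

k = ⌊14778/49⌋ = 301
Achieved size = ⌊(14778 − 7)/301⌋ + 1 = ⌊14771/301⌋ + 1 = 49 + 1 = 50
(last selection: 7 + 49×301 = 14756 ≤ 14778; next would be 15057 > 14778)

50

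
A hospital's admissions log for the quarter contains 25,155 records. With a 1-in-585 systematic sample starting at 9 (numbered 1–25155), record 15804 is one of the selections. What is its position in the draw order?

28

k = 585
position = (15804 − 9)/585 + 1 = 15795/585 + 1 = 27 + 1 = 28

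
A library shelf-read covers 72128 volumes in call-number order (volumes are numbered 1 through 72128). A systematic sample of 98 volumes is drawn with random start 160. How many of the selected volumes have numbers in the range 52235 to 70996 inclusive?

26

k = 72128/98 = 736
First selection ≥ 52235: 160 + ⌈(52235−160)/736⌉·736 = 160 + 71×736 = 52416
Last selection ≤ 70996: 160 + ⌊(70996−160)/736⌋·736 = 160 + 96×736 = 70816
Count = 96 − 71 + 1 = 26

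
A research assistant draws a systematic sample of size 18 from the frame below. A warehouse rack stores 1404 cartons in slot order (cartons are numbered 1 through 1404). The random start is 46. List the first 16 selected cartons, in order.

46, 124, 202, 280, 358, 436, 514, 592, 670, 748, 826, 904, 982, 1060, 1138, 1216

k = N/n = 1404/18 = 78
carton 1: 46
carton 2: 46 + 78 = 124
carton 3: 124 + 78 = 202
carton 4: 202 + 78 = 280
carton 5: 280 + 78 = 358
carton 6: 358 + 78 = 436
carton 7: 436 + 78 = 514
carton 8: 514 + 78 = 592
carton 9: 592 + 78 = 670
carton 10: 670 + 78 = 748
carton 11: 748 + 78 = 826
carton 12: 826 + 78 = 904
carton 13: 904 + 78 = 982
carton 14: 982 + 78 = 1060
carton 15: 1060 + 78 = 1138
carton 16: 1138 + 78 = 1216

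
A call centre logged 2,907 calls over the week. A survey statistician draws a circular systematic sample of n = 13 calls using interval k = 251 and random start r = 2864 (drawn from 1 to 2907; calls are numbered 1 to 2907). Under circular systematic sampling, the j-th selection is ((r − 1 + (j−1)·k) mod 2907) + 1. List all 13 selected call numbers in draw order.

2864, 208, 459, 710, 961, 1212, 1463, 1714, 1965, 2216, 2467, 2718, 62

Selection 1: 2864
Selection 2: 2864 + 251 = 3115 → 3115 − 2907 = 208
Selection 3: 208 + 251 = 459
Selection 4: 459 + 251 = 710
Selection 5: 710 + 251 = 961
Selection 6: 961 + 251 = 1212
Selection 7: 1212 + 251 = 1463
Selection 8: 1463 + 251 = 1714
Selection 9: 1714 + 251 = 1965
Selection 10: 1965 + 251 = 2216
Selection 11: 2216 + 251 = 2467
Selection 12: 2467 + 251 = 2718
Selection 13: 2718 + 251 = 2969 → 2969 − 2907 = 62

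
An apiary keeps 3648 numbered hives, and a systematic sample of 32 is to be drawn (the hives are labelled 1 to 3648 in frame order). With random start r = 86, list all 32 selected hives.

k = N/n = 3648/32 = 114
hive 1: 86
hive 2: 86 + 114 = 200
hive 3: 200 + 114 = 314
hive 4: 314 + 114 = 428
hive 5: 428 + 114 = 542
hive 6: 542 + 114 = 656
hive 7: 656 + 114 = 770
hive 8: 770 + 114 = 884
hive 9: 884 + 114 = 998
hive 10: 998 + 114 = 1112
hive 11: 1112 + 114 = 1226
hive 12: 1226 + 114 = 1340
hive 13: 1340 + 114 = 1454
hive 14: 1454 + 114 = 1568
hive 15: 1568 + 114 = 1682
hive 16: 1682 + 114 = 1796
hive 17: 1796 + 114 = 1910
hive 18: 1910 + 114 = 2024
hive 19: 2024 + 114 = 2138
hive 20: 2138 + 114 = 2252
hive 21: 2252 + 114 = 2366
hive 22: 2366 + 114 = 2480
hive 23: 2480 + 114 = 2594
hive 24: 2594 + 114 = 2708
hive 25: 2708 + 114 = 2822
hive 26: 2822 + 114 = 2936
hive 27: 2936 + 114 = 3050
hive 28: 3050 + 114 = 3164
hive 29: 3164 + 114 = 3278
hive 30: 3278 + 114 = 3392
hive 31: 3392 + 114 = 3506
hive 32: 3506 + 114 = 3620

86, 200, 314, 428, 542, 656, 770, 884, 998, 1112, 1226, 1340, 1454, 1568, 1682, 1796, 1910, 2024, 2138, 2252, 2366, 2480, 2594, 2708, 2822, 2936, 3050, 3164, 3278, 3392, 3506, 3620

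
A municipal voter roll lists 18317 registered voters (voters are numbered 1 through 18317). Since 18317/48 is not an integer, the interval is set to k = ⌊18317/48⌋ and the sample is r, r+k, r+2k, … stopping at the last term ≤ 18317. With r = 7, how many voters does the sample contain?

49

k = ⌊18317/48⌋ = 381
Achieved size = ⌊(18317 − 7)/381⌋ + 1 = ⌊18310/381⌋ + 1 = 48 + 1 = 49
(last selection: 7 + 48×381 = 18295 ≤ 18317; next would be 18676 > 18317)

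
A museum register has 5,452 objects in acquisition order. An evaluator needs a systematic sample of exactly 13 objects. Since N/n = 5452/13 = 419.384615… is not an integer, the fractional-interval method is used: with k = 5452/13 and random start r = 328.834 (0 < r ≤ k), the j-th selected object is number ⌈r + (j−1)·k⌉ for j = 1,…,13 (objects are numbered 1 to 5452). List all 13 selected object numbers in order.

j=1: r + 0k = 328.834 → ⌈·⌉ = 329
j=2: r + 1k = 748.218615… → ⌈·⌉ = 749
j=3: r + 2k = 1167.603230… → ⌈·⌉ = 1168
j=4: r + 3k = 1586.987846… → ⌈·⌉ = 1587
j=5: r + 4k = 2006.372461… → ⌈·⌉ = 2007
j=6: r + 5k = 2425.757076… → ⌈·⌉ = 2426
j=7: r + 6k = 2845.141692… → ⌈·⌉ = 2846
j=8: r + 7k = 3264.526307… → ⌈·⌉ = 3265
j=9: r + 8k = 3683.910923… → ⌈·⌉ = 3684
j=10: r + 9k = 4103.295538… → ⌈·⌉ = 4104
j=11: r + 10k = 4522.680153… → ⌈·⌉ = 4523
j=12: r + 11k = 4942.064769… → ⌈·⌉ = 4943
j=13: r + 12k = 5361.449384… → ⌈·⌉ = 5362

329, 749, 1168, 1587, 2007, 2426, 2846, 3265, 3684, 4104, 4523, 4943, 5362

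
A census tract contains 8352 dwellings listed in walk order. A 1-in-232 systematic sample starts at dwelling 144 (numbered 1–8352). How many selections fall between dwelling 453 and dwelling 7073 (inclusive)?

28

k = 232
First selection ≥ 453: 144 + ⌈(453−144)/232⌉·232 = 144 + 2×232 = 608
Last selection ≤ 7073: 144 + ⌊(7073−144)/232⌋·232 = 144 + 29×232 = 6872
Count = 29 − 2 + 1 = 28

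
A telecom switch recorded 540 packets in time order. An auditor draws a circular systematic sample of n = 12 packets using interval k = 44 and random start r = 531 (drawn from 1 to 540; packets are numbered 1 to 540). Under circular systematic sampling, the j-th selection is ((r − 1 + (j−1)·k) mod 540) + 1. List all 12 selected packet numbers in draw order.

Selection 1: 531
Selection 2: 531 + 44 = 575 → 575 − 540 = 35
Selection 3: 35 + 44 = 79
Selection 4: 79 + 44 = 123
Selection 5: 123 + 44 = 167
Selection 6: 167 + 44 = 211
Selection 7: 211 + 44 = 255
Selection 8: 255 + 44 = 299
Selection 9: 299 + 44 = 343
Selection 10: 343 + 44 = 387
Selection 11: 387 + 44 = 431
Selection 12: 431 + 44 = 475

531, 35, 79, 123, 167, 211, 255, 299, 343, 387, 431, 475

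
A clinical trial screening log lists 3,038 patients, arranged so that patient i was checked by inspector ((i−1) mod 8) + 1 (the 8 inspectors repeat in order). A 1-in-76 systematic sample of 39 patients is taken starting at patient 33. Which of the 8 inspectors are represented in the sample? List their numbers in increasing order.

Consecutive selections differ by k = 76, so their inspector numbers differ by 76 mod 8 = 4.
gcd(76, 8) = 4, so the sample visits 8/4 = 2 distinct residues mod 8.
Start 33 is inspector 1; the inspectors hit are 1, 5.

1, 5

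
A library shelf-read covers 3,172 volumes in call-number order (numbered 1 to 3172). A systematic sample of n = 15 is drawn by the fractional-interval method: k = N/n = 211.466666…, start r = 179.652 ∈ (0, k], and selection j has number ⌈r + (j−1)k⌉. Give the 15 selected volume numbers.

j=1: r + 0k = 179.652 → ⌈·⌉ = 180
j=2: r + 1k = 391.118666… → ⌈·⌉ = 392
j=3: r + 2k = 602.585333… → ⌈·⌉ = 603
j=4: r + 3k = 814.052 → ⌈·⌉ = 815
j=5: r + 4k = 1025.518666… → ⌈·⌉ = 1026
j=6: r + 5k = 1236.985333… → ⌈·⌉ = 1237
j=7: r + 6k = 1448.452 → ⌈·⌉ = 1449
j=8: r + 7k = 1659.918666… → ⌈·⌉ = 1660
j=9: r + 8k = 1871.385333… → ⌈·⌉ = 1872
j=10: r + 9k = 2082.852 → ⌈·⌉ = 2083
j=11: r + 10k = 2294.318666… → ⌈·⌉ = 2295
j=12: r + 11k = 2505.785333… → ⌈·⌉ = 2506
j=13: r + 12k = 2717.252 → ⌈·⌉ = 2718
j=14: r + 13k = 2928.718666… → ⌈·⌉ = 2929
j=15: r + 14k = 3140.185333… → ⌈·⌉ = 3141

180, 392, 603, 815, 1026, 1237, 1449, 1660, 1872, 2083, 2295, 2506, 2718, 2929, 3141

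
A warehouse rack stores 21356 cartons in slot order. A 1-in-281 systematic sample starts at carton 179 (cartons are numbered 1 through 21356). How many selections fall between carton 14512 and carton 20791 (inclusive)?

22

k = 281
First selection ≥ 14512: 179 + ⌈(14512−179)/281⌉·281 = 179 + 52×281 = 14791
Last selection ≤ 20791: 179 + ⌊(20791−179)/281⌋·281 = 179 + 73×281 = 20692
Count = 73 − 52 + 1 = 22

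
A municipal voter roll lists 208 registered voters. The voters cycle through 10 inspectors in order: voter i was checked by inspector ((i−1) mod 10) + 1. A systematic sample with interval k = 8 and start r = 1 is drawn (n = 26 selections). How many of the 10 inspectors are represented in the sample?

Consecutive selections differ by k = 8, so their inspector numbers differ by 8 mod 10 = 8.
gcd(8, 10) = 2, so the sample visits 10/2 = 5 distinct residues mod 10.
Start 1 is inspector 1; the inspectors hit are 1, 3, 5, 7, 9.

5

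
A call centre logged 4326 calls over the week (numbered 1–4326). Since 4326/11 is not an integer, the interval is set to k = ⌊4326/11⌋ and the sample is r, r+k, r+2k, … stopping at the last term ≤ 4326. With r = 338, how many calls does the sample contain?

11

k = ⌊4326/11⌋ = 393
Achieved size = ⌊(4326 − 338)/393⌋ + 1 = ⌊3988/393⌋ + 1 = 10 + 1 = 11
(last selection: 338 + 10×393 = 4268 ≤ 4326; next would be 4661 > 4326)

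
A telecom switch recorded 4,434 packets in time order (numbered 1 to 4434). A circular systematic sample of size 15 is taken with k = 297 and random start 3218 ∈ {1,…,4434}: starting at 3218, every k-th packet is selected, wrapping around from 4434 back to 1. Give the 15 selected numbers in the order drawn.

3218, 3515, 3812, 4109, 4406, 269, 566, 863, 1160, 1457, 1754, 2051, 2348, 2645, 2942

Selection 1: 3218
Selection 2: 3218 + 297 = 3515
Selection 3: 3515 + 297 = 3812
Selection 4: 3812 + 297 = 4109
Selection 5: 4109 + 297 = 4406
Selection 6: 4406 + 297 = 4703 → 4703 − 4434 = 269
Selection 7: 269 + 297 = 566
Selection 8: 566 + 297 = 863
Selection 9: 863 + 297 = 1160
Selection 10: 1160 + 297 = 1457
Selection 11: 1457 + 297 = 1754
Selection 12: 1754 + 297 = 2051
Selection 13: 2051 + 297 = 2348
Selection 14: 2348 + 297 = 2645
Selection 15: 2645 + 297 = 2942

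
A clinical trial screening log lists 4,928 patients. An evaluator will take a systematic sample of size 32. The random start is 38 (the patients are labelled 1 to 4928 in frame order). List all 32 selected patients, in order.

k = N/n = 4928/32 = 154
patient 1: 38
patient 2: 38 + 154 = 192
patient 3: 192 + 154 = 346
patient 4: 346 + 154 = 500
patient 5: 500 + 154 = 654
patient 6: 654 + 154 = 808
patient 7: 808 + 154 = 962
patient 8: 962 + 154 = 1116
patient 9: 1116 + 154 = 1270
patient 10: 1270 + 154 = 1424
patient 11: 1424 + 154 = 1578
patient 12: 1578 + 154 = 1732
patient 13: 1732 + 154 = 1886
patient 14: 1886 + 154 = 2040
patient 15: 2040 + 154 = 2194
patient 16: 2194 + 154 = 2348
patient 17: 2348 + 154 = 2502
patient 18: 2502 + 154 = 2656
patient 19: 2656 + 154 = 2810
patient 20: 2810 + 154 = 2964
patient 21: 2964 + 154 = 3118
patient 22: 3118 + 154 = 3272
patient 23: 3272 + 154 = 3426
patient 24: 3426 + 154 = 3580
patient 25: 3580 + 154 = 3734
patient 26: 3734 + 154 = 3888
patient 27: 3888 + 154 = 4042
patient 28: 4042 + 154 = 4196
patient 29: 4196 + 154 = 4350
patient 30: 4350 + 154 = 4504
patient 31: 4504 + 154 = 4658
patient 32: 4658 + 154 = 4812

38, 192, 346, 500, 654, 808, 962, 1116, 1270, 1424, 1578, 1732, 1886, 2040, 2194, 2348, 2502, 2656, 2810, 2964, 3118, 3272, 3426, 3580, 3734, 3888, 4042, 4196, 4350, 4504, 4658, 4812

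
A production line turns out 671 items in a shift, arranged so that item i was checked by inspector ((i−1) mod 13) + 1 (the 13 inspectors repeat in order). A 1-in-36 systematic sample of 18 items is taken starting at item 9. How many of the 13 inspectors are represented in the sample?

Consecutive selections differ by k = 36, so their inspector numbers differ by 36 mod 13 = 10.
gcd(36, 13) = 1, so the sample visits 13/1 = 13 distinct residues mod 13.
Start 9 is inspector 9; the inspectors hit are 1, 2, 3, 4, 5, 6, 7, 8, 9, 10, 11, 12, 13.

13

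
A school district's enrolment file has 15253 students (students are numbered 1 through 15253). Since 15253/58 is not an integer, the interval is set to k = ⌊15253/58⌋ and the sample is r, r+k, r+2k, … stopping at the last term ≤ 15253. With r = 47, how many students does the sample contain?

59

k = ⌊15253/58⌋ = 262
Achieved size = ⌊(15253 − 47)/262⌋ + 1 = ⌊15206/262⌋ + 1 = 58 + 1 = 59
(last selection: 47 + 58×262 = 15243 ≤ 15253; next would be 15505 > 15253)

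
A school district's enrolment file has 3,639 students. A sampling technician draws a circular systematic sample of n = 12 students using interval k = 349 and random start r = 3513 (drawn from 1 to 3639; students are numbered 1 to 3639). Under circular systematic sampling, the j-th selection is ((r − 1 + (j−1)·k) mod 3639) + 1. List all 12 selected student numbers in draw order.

Selection 1: 3513
Selection 2: 3513 + 349 = 3862 → 3862 − 3639 = 223
Selection 3: 223 + 349 = 572
Selection 4: 572 + 349 = 921
Selection 5: 921 + 349 = 1270
Selection 6: 1270 + 349 = 1619
Selection 7: 1619 + 349 = 1968
Selection 8: 1968 + 349 = 2317
Selection 9: 2317 + 349 = 2666
Selection 10: 2666 + 349 = 3015
Selection 11: 3015 + 349 = 3364
Selection 12: 3364 + 349 = 3713 → 3713 − 3639 = 74

3513, 223, 572, 921, 1270, 1619, 1968, 2317, 2666, 3015, 3364, 74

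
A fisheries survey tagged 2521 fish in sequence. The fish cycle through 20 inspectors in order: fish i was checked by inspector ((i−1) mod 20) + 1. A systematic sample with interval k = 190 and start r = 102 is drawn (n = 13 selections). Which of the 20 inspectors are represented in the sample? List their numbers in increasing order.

2, 12

Consecutive selections differ by k = 190, so their inspector numbers differ by 190 mod 20 = 10.
gcd(190, 20) = 10, so the sample visits 20/10 = 2 distinct residues mod 20.
Start 102 is inspector 2; the inspectors hit are 2, 12.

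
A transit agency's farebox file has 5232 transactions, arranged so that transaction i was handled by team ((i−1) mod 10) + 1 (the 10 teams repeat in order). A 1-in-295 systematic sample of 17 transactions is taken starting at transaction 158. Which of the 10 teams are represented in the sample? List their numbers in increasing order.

Consecutive selections differ by k = 295, so their team numbers differ by 295 mod 10 = 5.
gcd(295, 10) = 5, so the sample visits 10/5 = 2 distinct residues mod 10.
Start 158 is team 8; the teams hit are 3, 8.

3, 8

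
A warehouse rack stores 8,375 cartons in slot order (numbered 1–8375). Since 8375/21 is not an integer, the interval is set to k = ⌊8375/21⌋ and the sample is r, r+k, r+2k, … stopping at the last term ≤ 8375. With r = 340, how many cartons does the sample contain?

21

k = ⌊8375/21⌋ = 398
Achieved size = ⌊(8375 − 340)/398⌋ + 1 = ⌊8035/398⌋ + 1 = 20 + 1 = 21
(last selection: 340 + 20×398 = 8300 ≤ 8375; next would be 8698 > 8375)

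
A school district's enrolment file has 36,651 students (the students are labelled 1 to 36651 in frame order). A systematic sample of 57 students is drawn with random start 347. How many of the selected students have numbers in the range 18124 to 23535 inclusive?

k = 36651/57 = 643
First selection ≥ 18124: 347 + ⌈(18124−347)/643⌉·643 = 347 + 28×643 = 18351
Last selection ≤ 23535: 347 + ⌊(23535−347)/643⌋·643 = 347 + 36×643 = 23495
Count = 36 − 28 + 1 = 9

9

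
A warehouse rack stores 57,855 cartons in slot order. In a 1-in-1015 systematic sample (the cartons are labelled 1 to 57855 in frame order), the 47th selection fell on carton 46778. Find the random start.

k = 1015
r = 46778 − (47−1)×1015 = 46778 − 46690 = 88

88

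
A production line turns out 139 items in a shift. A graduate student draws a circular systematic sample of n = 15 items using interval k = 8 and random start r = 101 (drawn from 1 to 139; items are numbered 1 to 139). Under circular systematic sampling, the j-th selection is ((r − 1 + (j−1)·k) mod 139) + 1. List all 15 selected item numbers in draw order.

101, 109, 117, 125, 133, 2, 10, 18, 26, 34, 42, 50, 58, 66, 74

Selection 1: 101
Selection 2: 101 + 8 = 109
Selection 3: 109 + 8 = 117
Selection 4: 117 + 8 = 125
Selection 5: 125 + 8 = 133
Selection 6: 133 + 8 = 141 → 141 − 139 = 2
Selection 7: 2 + 8 = 10
Selection 8: 10 + 8 = 18
Selection 9: 18 + 8 = 26
Selection 10: 26 + 8 = 34
Selection 11: 34 + 8 = 42
Selection 12: 42 + 8 = 50
Selection 13: 50 + 8 = 58
Selection 14: 58 + 8 = 66
Selection 15: 66 + 8 = 74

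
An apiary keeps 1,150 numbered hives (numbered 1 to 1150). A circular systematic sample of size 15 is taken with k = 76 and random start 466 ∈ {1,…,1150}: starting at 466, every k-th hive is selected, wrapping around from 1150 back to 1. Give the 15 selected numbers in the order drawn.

Selection 1: 466
Selection 2: 466 + 76 = 542
Selection 3: 542 + 76 = 618
Selection 4: 618 + 76 = 694
Selection 5: 694 + 76 = 770
Selection 6: 770 + 76 = 846
Selection 7: 846 + 76 = 922
Selection 8: 922 + 76 = 998
Selection 9: 998 + 76 = 1074
Selection 10: 1074 + 76 = 1150
Selection 11: 1150 + 76 = 1226 → 1226 − 1150 = 76
Selection 12: 76 + 76 = 152
Selection 13: 152 + 76 = 228
Selection 14: 228 + 76 = 304
Selection 15: 304 + 76 = 380

466, 542, 618, 694, 770, 846, 922, 998, 1074, 1150, 76, 152, 228, 304, 380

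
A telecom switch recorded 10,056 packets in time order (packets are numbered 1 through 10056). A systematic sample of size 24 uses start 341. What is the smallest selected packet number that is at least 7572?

k = 10056/24 = 419
Steps past start: ⌈(7572 − 341)/419⌉ = ⌈7231/419⌉ = 18
Selected packet: 341 + 18×419 = 7883

7883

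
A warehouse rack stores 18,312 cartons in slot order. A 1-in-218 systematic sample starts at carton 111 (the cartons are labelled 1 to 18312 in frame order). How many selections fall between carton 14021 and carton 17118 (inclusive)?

15

k = 218
First selection ≥ 14021: 111 + ⌈(14021−111)/218⌉·218 = 111 + 64×218 = 14063
Last selection ≤ 17118: 111 + ⌊(17118−111)/218⌋·218 = 111 + 78×218 = 17115
Count = 78 − 64 + 1 = 15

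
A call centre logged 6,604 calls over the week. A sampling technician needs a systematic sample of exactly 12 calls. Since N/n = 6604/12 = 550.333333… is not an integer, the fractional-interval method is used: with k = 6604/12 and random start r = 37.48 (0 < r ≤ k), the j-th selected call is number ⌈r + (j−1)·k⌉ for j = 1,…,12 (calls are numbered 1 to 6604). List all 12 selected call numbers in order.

38, 588, 1139, 1689, 2239, 2790, 3340, 3890, 4441, 4991, 5541, 6092

j=1: r + 0k = 37.48 → ⌈·⌉ = 38
j=2: r + 1k = 587.813333… → ⌈·⌉ = 588
j=3: r + 2k = 1138.146666… → ⌈·⌉ = 1139
j=4: r + 3k = 1688.48 → ⌈·⌉ = 1689
j=5: r + 4k = 2238.813333… → ⌈·⌉ = 2239
j=6: r + 5k = 2789.146666… → ⌈·⌉ = 2790
j=7: r + 6k = 3339.48 → ⌈·⌉ = 3340
j=8: r + 7k = 3889.813333… → ⌈·⌉ = 3890
j=9: r + 8k = 4440.146666… → ⌈·⌉ = 4441
j=10: r + 9k = 4990.48 → ⌈·⌉ = 4991
j=11: r + 10k = 5540.813333… → ⌈·⌉ = 5541
j=12: r + 11k = 6091.146666… → ⌈·⌉ = 6092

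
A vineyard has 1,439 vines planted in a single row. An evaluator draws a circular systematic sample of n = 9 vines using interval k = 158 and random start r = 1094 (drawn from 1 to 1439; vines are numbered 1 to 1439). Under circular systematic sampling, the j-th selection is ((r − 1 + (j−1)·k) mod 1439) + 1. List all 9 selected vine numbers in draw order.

1094, 1252, 1410, 129, 287, 445, 603, 761, 919

Selection 1: 1094
Selection 2: 1094 + 158 = 1252
Selection 3: 1252 + 158 = 1410
Selection 4: 1410 + 158 = 1568 → 1568 − 1439 = 129
Selection 5: 129 + 158 = 287
Selection 6: 287 + 158 = 445
Selection 7: 445 + 158 = 603
Selection 8: 603 + 158 = 761
Selection 9: 761 + 158 = 919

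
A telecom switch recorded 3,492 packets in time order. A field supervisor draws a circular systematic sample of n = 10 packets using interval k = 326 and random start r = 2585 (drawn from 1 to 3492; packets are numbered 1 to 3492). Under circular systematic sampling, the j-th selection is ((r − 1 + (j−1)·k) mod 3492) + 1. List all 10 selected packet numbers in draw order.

Selection 1: 2585
Selection 2: 2585 + 326 = 2911
Selection 3: 2911 + 326 = 3237
Selection 4: 3237 + 326 = 3563 → 3563 − 3492 = 71
Selection 5: 71 + 326 = 397
Selection 6: 397 + 326 = 723
Selection 7: 723 + 326 = 1049
Selection 8: 1049 + 326 = 1375
Selection 9: 1375 + 326 = 1701
Selection 10: 1701 + 326 = 2027

2585, 2911, 3237, 71, 397, 723, 1049, 1375, 1701, 2027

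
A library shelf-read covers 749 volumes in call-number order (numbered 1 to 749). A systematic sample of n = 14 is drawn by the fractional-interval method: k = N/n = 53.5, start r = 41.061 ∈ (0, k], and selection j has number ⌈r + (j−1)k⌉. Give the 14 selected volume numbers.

j=1: r + 0k = 41.061 → ⌈·⌉ = 42
j=2: r + 1k = 94.561 → ⌈·⌉ = 95
j=3: r + 2k = 148.061 → ⌈·⌉ = 149
j=4: r + 3k = 201.561 → ⌈·⌉ = 202
j=5: r + 4k = 255.061 → ⌈·⌉ = 256
j=6: r + 5k = 308.561 → ⌈·⌉ = 309
j=7: r + 6k = 362.061 → ⌈·⌉ = 363
j=8: r + 7k = 415.561 → ⌈·⌉ = 416
j=9: r + 8k = 469.061 → ⌈·⌉ = 470
j=10: r + 9k = 522.561 → ⌈·⌉ = 523
j=11: r + 10k = 576.061 → ⌈·⌉ = 577
j=12: r + 11k = 629.561 → ⌈·⌉ = 630
j=13: r + 12k = 683.061 → ⌈·⌉ = 684
j=14: r + 13k = 736.561 → ⌈·⌉ = 737

42, 95, 149, 202, 256, 309, 363, 416, 470, 523, 577, 630, 684, 737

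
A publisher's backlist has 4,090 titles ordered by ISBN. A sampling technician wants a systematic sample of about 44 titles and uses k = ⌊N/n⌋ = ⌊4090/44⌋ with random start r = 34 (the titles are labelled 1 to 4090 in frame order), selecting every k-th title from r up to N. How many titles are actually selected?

k = ⌊4090/44⌋ = 92
Achieved size = ⌊(4090 − 34)/92⌋ + 1 = ⌊4056/92⌋ + 1 = 44 + 1 = 45
(last selection: 34 + 44×92 = 4082 ≤ 4090; next would be 4174 > 4090)

45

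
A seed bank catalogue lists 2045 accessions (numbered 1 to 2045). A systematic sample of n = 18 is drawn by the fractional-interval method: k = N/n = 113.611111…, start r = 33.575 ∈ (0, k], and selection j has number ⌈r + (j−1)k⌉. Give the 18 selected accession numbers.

34, 148, 261, 375, 489, 602, 716, 829, 943, 1057, 1170, 1284, 1397, 1511, 1625, 1738, 1852, 1965

j=1: r + 0k = 33.575 → ⌈·⌉ = 34
j=2: r + 1k = 147.186111… → ⌈·⌉ = 148
j=3: r + 2k = 260.797222… → ⌈·⌉ = 261
j=4: r + 3k = 374.408333… → ⌈·⌉ = 375
j=5: r + 4k = 488.019444… → ⌈·⌉ = 489
j=6: r + 5k = 601.630555… → ⌈·⌉ = 602
j=7: r + 6k = 715.241666… → ⌈·⌉ = 716
j=8: r + 7k = 828.852777… → ⌈·⌉ = 829
j=9: r + 8k = 942.463888… → ⌈·⌉ = 943
j=10: r + 9k = 1056.075 → ⌈·⌉ = 1057
j=11: r + 10k = 1169.686111… → ⌈·⌉ = 1170
j=12: r + 11k = 1283.297222… → ⌈·⌉ = 1284
j=13: r + 12k = 1396.908333… → ⌈·⌉ = 1397
j=14: r + 13k = 1510.519444… → ⌈·⌉ = 1511
j=15: r + 14k = 1624.130555… → ⌈·⌉ = 1625
j=16: r + 15k = 1737.741666… → ⌈·⌉ = 1738
j=17: r + 16k = 1851.352777… → ⌈·⌉ = 1852
j=18: r + 17k = 1964.963888… → ⌈·⌉ = 1965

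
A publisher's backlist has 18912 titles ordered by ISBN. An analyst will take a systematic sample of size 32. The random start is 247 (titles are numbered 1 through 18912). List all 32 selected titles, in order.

k = N/n = 18912/32 = 591
title 1: 247
title 2: 247 + 591 = 838
title 3: 838 + 591 = 1429
title 4: 1429 + 591 = 2020
title 5: 2020 + 591 = 2611
title 6: 2611 + 591 = 3202
title 7: 3202 + 591 = 3793
title 8: 3793 + 591 = 4384
title 9: 4384 + 591 = 4975
title 10: 4975 + 591 = 5566
title 11: 5566 + 591 = 6157
title 12: 6157 + 591 = 6748
title 13: 6748 + 591 = 7339
title 14: 7339 + 591 = 7930
title 15: 7930 + 591 = 8521
title 16: 8521 + 591 = 9112
title 17: 9112 + 591 = 9703
title 18: 9703 + 591 = 10294
title 19: 10294 + 591 = 10885
title 20: 10885 + 591 = 11476
title 21: 11476 + 591 = 12067
title 22: 12067 + 591 = 12658
title 23: 12658 + 591 = 13249
title 24: 13249 + 591 = 13840
title 25: 13840 + 591 = 14431
title 26: 14431 + 591 = 15022
title 27: 15022 + 591 = 15613
title 28: 15613 + 591 = 16204
title 29: 16204 + 591 = 16795
title 30: 16795 + 591 = 17386
title 31: 17386 + 591 = 17977
title 32: 17977 + 591 = 18568

247, 838, 1429, 2020, 2611, 3202, 3793, 4384, 4975, 5566, 6157, 6748, 7339, 7930, 8521, 9112, 9703, 10294, 10885, 11476, 12067, 12658, 13249, 13840, 14431, 15022, 15613, 16204, 16795, 17386, 17977, 18568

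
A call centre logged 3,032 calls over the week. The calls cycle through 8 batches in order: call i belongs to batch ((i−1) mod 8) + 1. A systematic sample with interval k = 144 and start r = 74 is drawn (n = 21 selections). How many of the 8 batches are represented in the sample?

Consecutive selections differ by k = 144, so their batch numbers differ by 144 mod 8 = 0.
gcd(144, 8) = 8, so the sample visits 8/8 = 1 distinct residues mod 8.
Start 74 is batch 2; the batches hit are 2.

1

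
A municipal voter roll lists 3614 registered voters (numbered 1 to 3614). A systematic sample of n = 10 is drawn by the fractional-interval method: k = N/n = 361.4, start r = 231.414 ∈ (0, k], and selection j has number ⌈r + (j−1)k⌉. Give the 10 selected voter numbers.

232, 593, 955, 1316, 1678, 2039, 2400, 2762, 3123, 3485

j=1: r + 0k = 231.414 → ⌈·⌉ = 232
j=2: r + 1k = 592.814 → ⌈·⌉ = 593
j=3: r + 2k = 954.214 → ⌈·⌉ = 955
j=4: r + 3k = 1315.614 → ⌈·⌉ = 1316
j=5: r + 4k = 1677.014 → ⌈·⌉ = 1678
j=6: r + 5k = 2038.414 → ⌈·⌉ = 2039
j=7: r + 6k = 2399.814 → ⌈·⌉ = 2400
j=8: r + 7k = 2761.214 → ⌈·⌉ = 2762
j=9: r + 8k = 3122.614 → ⌈·⌉ = 3123
j=10: r + 9k = 3484.014 → ⌈·⌉ = 3485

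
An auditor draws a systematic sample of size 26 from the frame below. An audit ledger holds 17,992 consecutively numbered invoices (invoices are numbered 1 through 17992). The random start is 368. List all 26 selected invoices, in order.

368, 1060, 1752, 2444, 3136, 3828, 4520, 5212, 5904, 6596, 7288, 7980, 8672, 9364, 10056, 10748, 11440, 12132, 12824, 13516, 14208, 14900, 15592, 16284, 16976, 17668

k = N/n = 17992/26 = 692
invoice 1: 368
invoice 2: 368 + 692 = 1060
invoice 3: 1060 + 692 = 1752
invoice 4: 1752 + 692 = 2444
invoice 5: 2444 + 692 = 3136
invoice 6: 3136 + 692 = 3828
invoice 7: 3828 + 692 = 4520
invoice 8: 4520 + 692 = 5212
invoice 9: 5212 + 692 = 5904
invoice 10: 5904 + 692 = 6596
invoice 11: 6596 + 692 = 7288
invoice 12: 7288 + 692 = 7980
invoice 13: 7980 + 692 = 8672
invoice 14: 8672 + 692 = 9364
invoice 15: 9364 + 692 = 10056
invoice 16: 10056 + 692 = 10748
invoice 17: 10748 + 692 = 11440
invoice 18: 11440 + 692 = 12132
invoice 19: 12132 + 692 = 12824
invoice 20: 12824 + 692 = 13516
invoice 21: 13516 + 692 = 14208
invoice 22: 14208 + 692 = 14900
invoice 23: 14900 + 692 = 15592
invoice 24: 15592 + 692 = 16284
invoice 25: 16284 + 692 = 16976
invoice 26: 16976 + 692 = 17668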